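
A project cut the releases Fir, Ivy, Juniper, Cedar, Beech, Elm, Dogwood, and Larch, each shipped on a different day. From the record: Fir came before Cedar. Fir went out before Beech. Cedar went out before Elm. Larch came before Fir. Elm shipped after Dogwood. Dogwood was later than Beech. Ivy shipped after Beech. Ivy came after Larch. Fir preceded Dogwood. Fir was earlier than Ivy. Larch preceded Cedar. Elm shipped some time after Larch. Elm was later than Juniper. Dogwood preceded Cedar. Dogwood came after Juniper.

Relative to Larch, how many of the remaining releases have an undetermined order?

1

Forced after Larch: Beech, Cedar, Dogwood, Elm, Fir, and Ivy.
That leaves Juniper with no forced order relative to Larch — 1.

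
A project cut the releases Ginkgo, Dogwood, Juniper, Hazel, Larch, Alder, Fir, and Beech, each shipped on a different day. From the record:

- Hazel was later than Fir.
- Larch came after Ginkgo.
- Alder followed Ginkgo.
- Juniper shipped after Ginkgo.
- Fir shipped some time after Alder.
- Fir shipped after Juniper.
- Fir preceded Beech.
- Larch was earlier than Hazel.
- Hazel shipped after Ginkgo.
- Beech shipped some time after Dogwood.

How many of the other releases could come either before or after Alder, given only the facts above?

Forced before Alder: Ginkgo; forced after Alder: Beech, Fir, and Hazel.
That leaves Dogwood, Juniper, and Larch with no forced order relative to Alder — 3.

3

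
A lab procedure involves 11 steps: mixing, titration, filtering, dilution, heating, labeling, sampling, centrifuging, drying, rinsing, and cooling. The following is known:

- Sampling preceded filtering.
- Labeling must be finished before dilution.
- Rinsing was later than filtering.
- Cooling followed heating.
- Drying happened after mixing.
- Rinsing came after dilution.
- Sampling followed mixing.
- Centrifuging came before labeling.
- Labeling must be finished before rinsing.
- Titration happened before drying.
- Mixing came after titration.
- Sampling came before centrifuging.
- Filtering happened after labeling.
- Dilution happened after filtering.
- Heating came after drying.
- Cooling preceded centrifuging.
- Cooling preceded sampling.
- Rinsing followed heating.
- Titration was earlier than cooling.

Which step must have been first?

titration

Titration has a chain of constraints placing it before every other step, so titration must be first.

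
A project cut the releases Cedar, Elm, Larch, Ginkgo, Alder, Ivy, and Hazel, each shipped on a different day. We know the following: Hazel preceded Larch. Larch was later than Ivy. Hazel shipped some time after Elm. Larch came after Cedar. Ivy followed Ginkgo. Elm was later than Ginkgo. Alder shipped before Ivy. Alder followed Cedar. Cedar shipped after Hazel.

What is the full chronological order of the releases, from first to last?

The constraints fix every adjacent pair, so only one ordering works:
Ginkgo → Elm → Hazel → Cedar → Alder → Ivy → Larch.

Ginkgo, Elm, Hazel, Cedar, Alder, Ivy, Larch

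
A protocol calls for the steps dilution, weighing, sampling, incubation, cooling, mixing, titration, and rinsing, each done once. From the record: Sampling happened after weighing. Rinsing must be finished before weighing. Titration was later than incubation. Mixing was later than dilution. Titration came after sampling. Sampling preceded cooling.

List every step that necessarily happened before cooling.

Directly stated before cooling: sampling.
Rinsing reaches cooling via rinsing → weighing → sampling → cooling.
Weighing reaches cooling via weighing → sampling → cooling.

rinsing, sampling, weighing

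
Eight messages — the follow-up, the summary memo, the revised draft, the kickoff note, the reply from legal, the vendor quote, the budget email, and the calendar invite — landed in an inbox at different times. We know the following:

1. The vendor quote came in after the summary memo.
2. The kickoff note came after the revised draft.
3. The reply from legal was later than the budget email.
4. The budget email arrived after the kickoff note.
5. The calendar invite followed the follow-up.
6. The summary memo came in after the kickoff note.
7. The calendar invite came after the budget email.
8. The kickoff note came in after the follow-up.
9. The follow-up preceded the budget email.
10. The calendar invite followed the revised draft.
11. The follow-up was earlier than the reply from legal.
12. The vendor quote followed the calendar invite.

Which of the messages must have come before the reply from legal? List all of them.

Directly stated before the reply from legal: the budget email and the follow-up.
The kickoff note reaches the reply from legal via the kickoff note → the budget email → the reply from legal.
The revised draft reaches the reply from legal via the revised draft → the kickoff note → the budget email → the reply from legal.

the budget email, the follow-up, the kickoff note, the revised draft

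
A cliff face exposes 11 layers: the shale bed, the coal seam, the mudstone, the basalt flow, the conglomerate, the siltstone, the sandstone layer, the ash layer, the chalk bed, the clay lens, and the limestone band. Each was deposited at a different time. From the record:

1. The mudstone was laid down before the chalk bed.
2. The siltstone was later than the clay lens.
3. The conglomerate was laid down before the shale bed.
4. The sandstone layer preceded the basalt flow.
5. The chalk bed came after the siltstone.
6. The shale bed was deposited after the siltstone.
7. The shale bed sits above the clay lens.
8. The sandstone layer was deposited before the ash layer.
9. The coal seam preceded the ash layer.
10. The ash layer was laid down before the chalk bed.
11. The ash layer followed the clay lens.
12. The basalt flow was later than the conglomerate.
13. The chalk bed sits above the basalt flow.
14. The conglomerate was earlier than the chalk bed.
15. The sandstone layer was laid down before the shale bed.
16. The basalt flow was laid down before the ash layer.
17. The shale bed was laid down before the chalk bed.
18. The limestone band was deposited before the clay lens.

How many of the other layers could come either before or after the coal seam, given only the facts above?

Forced after the coal seam: the ash layer and the chalk bed.
That leaves the basalt flow, the clay lens, the conglomerate, the limestone band, the mudstone, the sandstone layer, the shale bed, and the siltstone with no forced order relative to the coal seam — 8.

8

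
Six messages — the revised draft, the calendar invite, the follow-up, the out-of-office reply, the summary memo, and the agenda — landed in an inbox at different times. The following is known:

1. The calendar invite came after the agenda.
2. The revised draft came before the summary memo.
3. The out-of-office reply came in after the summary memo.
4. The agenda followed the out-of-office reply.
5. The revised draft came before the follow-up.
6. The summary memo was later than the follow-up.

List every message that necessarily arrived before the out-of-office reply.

the follow-up, the revised draft, the summary memo

Directly stated before the out-of-office reply: the summary memo.
The follow-up reaches the out-of-office reply via the follow-up → the summary memo → the out-of-office reply.
The revised draft reaches the out-of-office reply via the revised draft → the summary memo → the out-of-office reply.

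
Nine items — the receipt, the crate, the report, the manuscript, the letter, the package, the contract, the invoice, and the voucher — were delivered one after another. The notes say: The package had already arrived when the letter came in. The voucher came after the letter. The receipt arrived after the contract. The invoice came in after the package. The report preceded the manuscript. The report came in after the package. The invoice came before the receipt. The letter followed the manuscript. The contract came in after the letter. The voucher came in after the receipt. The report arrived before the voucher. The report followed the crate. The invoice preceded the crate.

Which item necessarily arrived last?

the voucher

Every other item has a chain of constraints placing it before the voucher, so the voucher is last.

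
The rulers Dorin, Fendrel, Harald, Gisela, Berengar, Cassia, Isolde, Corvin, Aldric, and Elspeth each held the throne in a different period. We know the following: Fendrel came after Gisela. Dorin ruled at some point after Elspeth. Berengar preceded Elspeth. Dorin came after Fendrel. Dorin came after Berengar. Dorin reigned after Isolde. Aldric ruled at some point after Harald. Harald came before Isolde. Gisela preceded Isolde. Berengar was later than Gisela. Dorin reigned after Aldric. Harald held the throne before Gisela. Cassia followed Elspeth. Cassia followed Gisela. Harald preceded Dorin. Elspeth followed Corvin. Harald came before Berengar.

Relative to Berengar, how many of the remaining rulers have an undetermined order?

Forced before Berengar: Gisela and Harald; forced after Berengar: Cassia, Dorin, and Elspeth.
That leaves Aldric, Corvin, Fendrel, and Isolde with no forced order relative to Berengar — 4.

4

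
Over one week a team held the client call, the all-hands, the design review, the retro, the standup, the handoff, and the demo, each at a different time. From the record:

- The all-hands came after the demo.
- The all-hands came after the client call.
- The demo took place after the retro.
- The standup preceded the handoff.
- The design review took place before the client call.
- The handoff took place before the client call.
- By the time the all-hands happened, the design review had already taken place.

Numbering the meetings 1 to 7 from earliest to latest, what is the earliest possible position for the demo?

The retro must come before the demo — 1 forced predecessor.
Nothing else is forced ahead of the demo, so its earliest slot is position 1 + 1 = 2.

2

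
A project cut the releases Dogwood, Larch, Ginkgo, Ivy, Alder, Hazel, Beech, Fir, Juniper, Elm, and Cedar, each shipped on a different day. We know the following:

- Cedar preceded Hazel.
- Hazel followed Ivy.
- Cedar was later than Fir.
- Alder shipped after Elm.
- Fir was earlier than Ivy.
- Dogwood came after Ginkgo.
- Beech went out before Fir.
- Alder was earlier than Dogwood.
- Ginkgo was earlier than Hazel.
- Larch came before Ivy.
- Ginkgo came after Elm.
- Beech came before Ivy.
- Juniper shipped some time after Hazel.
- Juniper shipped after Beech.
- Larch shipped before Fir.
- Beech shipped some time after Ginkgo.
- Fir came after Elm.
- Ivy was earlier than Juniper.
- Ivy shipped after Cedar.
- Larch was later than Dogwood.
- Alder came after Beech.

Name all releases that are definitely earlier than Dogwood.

Directly stated before Dogwood: Alder and Ginkgo.
Beech reaches Dogwood via Beech → Alder → Dogwood.
Elm reaches Dogwood via Elm → Alder → Dogwood.

Alder, Beech, Elm, Ginkgo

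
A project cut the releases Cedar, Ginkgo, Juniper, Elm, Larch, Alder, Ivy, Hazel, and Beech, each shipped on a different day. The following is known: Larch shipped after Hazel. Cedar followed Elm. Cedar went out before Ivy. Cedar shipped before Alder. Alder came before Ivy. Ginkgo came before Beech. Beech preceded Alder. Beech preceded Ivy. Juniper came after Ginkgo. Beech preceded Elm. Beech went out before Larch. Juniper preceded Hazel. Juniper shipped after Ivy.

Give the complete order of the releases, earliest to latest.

Ginkgo, Beech, Elm, Cedar, Alder, Ivy, Juniper, Hazel, Larch

The constraints fix every adjacent pair, so only one ordering works:
Ginkgo → Beech → Elm → Cedar → Alder → Ivy → Juniper → Hazel → Larch.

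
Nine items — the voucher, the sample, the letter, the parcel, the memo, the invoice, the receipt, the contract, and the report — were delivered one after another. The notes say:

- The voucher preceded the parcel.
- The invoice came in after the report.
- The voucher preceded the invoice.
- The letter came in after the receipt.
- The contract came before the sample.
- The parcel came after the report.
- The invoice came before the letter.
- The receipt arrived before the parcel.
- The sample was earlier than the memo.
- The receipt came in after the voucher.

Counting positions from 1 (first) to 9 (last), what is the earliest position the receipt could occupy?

2

The voucher must come before the receipt — 1 forced predecessor.
Nothing else is forced ahead of the receipt, so its earliest slot is position 1 + 1 = 2.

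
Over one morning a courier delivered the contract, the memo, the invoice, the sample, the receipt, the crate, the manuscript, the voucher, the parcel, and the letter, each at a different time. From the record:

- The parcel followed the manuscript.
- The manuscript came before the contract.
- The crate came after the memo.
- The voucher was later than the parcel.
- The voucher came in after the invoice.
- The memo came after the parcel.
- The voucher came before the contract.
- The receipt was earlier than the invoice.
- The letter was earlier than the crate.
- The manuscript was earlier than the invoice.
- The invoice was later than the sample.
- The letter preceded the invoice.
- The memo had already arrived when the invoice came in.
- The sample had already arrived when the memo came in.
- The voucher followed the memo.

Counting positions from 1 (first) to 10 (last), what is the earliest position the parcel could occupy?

2

The manuscript must come before the parcel — 1 forced predecessor.
Nothing else is forced ahead of the parcel, so its earliest slot is position 1 + 1 = 2.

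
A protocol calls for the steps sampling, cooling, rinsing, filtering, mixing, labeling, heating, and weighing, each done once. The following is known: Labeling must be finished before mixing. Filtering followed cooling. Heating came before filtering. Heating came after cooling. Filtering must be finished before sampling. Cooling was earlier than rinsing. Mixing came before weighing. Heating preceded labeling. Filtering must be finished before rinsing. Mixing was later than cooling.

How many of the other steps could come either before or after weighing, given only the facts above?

Forced before weighing: cooling, heating, labeling, and mixing.
That leaves filtering, rinsing, and sampling with no forced order relative to weighing — 3.

3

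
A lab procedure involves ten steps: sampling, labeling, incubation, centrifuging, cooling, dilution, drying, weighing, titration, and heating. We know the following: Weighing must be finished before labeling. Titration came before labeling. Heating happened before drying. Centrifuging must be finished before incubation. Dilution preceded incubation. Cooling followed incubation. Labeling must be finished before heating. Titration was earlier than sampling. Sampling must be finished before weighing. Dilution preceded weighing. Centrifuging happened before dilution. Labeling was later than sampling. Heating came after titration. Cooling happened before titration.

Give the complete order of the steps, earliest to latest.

centrifuging, dilution, incubation, cooling, titration, sampling, weighing, labeling, heating, drying

The constraints fix every adjacent pair, so only one ordering works:
centrifuging → dilution → incubation → cooling → titration → sampling → weighing → labeling → heating → drying.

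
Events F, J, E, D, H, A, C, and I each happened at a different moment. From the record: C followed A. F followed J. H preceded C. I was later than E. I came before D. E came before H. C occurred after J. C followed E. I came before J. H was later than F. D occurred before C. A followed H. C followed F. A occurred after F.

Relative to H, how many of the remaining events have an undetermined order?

1

Forced before H: E, F, I, and J; forced after H: A and C.
That leaves D with no forced order relative to H — 1.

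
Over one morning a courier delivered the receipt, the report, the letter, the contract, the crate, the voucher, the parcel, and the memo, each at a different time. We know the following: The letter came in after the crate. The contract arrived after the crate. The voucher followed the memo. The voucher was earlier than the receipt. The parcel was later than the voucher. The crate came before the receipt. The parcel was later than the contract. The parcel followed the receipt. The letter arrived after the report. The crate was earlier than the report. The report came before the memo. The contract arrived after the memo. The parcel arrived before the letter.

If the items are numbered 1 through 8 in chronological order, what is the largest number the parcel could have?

The parcel must come before the letter — 1 item forced after it.
Everything else can be placed before the parcel in some valid order, so the parcel can sit as late as position 8 − 1 = 7.

7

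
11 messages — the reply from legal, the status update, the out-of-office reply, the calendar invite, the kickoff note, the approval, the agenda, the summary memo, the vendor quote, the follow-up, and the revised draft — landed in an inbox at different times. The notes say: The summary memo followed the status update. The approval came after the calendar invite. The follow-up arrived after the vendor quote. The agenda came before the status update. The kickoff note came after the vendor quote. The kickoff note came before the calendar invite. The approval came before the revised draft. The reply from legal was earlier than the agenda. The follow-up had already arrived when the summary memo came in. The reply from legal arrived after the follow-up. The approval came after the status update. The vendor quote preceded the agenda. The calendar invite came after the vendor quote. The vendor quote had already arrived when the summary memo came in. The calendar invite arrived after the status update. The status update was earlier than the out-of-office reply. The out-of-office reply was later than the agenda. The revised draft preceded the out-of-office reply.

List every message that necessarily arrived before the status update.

Directly stated before the status update: the agenda.
The follow-up reaches the status update via the follow-up → the reply from legal → the agenda → the status update.
The reply from legal reaches the status update via the reply from legal → the agenda → the status update.
The vendor quote reaches the status update via the vendor quote → the agenda → the status update.

the agenda, the follow-up, the reply from legal, the vendor quote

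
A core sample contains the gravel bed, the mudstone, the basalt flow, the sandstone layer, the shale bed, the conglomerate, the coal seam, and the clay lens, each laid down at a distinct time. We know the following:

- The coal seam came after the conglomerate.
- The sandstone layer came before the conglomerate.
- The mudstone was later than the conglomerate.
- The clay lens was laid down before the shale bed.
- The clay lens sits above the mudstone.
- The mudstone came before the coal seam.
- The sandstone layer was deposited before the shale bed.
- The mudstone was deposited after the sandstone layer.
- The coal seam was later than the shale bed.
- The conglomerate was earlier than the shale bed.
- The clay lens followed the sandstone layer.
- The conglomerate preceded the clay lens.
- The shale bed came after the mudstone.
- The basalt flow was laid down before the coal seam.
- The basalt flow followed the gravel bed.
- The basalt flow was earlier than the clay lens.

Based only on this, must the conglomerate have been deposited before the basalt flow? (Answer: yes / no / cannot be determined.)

cannot be determined

No chain of stated constraints runs from the conglomerate to the basalt flow, and none runs from the basalt flow to the conglomerate either.
So the relative order of the conglomerate and the basalt flow is not fixed by the given facts.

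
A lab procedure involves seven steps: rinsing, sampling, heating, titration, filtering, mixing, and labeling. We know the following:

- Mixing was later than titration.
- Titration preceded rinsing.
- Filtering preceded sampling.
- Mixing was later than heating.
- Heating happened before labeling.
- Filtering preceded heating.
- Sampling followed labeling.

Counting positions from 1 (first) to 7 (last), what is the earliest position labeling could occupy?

Filtering and heating must both come before labeling — 2 forced predecessors.
Nothing else is forced ahead of labeling, so its earliest slot is position 2 + 1 = 3.

3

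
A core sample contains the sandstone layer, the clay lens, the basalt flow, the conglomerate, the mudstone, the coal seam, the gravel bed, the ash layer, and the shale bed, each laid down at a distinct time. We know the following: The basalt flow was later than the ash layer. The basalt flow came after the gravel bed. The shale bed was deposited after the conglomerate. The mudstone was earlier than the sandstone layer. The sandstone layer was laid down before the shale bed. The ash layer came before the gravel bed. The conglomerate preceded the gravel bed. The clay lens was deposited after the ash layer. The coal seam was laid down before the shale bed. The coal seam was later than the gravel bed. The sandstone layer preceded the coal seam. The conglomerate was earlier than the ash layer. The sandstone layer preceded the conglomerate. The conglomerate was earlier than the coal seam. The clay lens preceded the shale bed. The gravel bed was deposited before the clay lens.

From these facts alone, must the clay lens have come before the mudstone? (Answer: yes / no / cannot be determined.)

no

Tracing the constraints gives the mudstone → the sandstone layer → the conglomerate → the ash layer → the clay lens, so the mudstone must come before the clay lens.
That means the clay lens cannot be before the mudstone.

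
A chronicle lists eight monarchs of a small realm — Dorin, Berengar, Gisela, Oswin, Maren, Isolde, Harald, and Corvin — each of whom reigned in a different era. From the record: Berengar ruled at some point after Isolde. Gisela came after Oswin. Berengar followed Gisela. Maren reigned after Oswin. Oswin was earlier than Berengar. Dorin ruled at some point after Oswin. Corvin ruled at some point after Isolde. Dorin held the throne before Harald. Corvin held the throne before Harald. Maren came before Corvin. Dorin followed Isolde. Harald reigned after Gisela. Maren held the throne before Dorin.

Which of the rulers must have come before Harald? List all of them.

Corvin, Dorin, Gisela, Isolde, Maren, Oswin

Directly stated before Harald: Corvin, Dorin, and Gisela.
Isolde reaches Harald via Isolde → Corvin → Harald.
Maren reaches Harald via Maren → Corvin → Harald.
Oswin reaches Harald via Oswin → Gisela → Harald.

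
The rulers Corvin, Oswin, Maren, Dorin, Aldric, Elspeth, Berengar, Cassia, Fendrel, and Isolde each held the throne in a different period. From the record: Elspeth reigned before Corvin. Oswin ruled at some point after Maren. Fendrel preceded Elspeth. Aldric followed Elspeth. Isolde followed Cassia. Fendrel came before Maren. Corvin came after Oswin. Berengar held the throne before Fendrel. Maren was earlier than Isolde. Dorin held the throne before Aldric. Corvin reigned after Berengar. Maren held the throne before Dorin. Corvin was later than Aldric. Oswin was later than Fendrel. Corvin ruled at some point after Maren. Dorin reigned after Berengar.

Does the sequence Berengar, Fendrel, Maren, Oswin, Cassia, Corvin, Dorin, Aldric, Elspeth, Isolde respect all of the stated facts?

The constraints require Elspeth before Corvin, but in the proposed sequence Corvin appears ahead of Elspeth. That one violation is enough.

no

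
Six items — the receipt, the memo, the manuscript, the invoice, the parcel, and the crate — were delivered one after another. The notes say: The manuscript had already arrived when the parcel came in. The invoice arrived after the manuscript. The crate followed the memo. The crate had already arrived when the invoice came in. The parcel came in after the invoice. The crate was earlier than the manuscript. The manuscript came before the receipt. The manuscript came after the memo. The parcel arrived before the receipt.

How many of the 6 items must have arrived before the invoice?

3

Directly stated before the invoice: the crate and the manuscript.
The memo reaches the invoice via the memo → the manuscript → the invoice.
No chain forces the parcel (or any of the others) ahead of the invoice.
That's the crate, the manuscript, and the memo — 3 in all.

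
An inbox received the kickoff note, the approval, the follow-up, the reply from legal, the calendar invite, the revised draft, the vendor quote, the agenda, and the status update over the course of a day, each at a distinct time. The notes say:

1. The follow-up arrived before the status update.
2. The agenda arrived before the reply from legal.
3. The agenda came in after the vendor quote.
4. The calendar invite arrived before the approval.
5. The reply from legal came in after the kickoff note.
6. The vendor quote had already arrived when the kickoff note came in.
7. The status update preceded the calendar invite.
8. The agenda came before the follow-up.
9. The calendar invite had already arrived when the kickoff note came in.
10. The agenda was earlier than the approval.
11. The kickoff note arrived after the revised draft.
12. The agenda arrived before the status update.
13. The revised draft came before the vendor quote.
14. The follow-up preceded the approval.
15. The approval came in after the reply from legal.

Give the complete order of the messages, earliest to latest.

The constraints fix every adjacent pair, so only one ordering works:
the revised draft → the vendor quote → the agenda → the follow-up → the status update → the calendar invite → the kickoff note → the reply from legal → the approval.

the revised draft, the vendor quote, the agenda, the follow-up, the status update, the calendar invite, the kickoff note, the reply from legal, the approval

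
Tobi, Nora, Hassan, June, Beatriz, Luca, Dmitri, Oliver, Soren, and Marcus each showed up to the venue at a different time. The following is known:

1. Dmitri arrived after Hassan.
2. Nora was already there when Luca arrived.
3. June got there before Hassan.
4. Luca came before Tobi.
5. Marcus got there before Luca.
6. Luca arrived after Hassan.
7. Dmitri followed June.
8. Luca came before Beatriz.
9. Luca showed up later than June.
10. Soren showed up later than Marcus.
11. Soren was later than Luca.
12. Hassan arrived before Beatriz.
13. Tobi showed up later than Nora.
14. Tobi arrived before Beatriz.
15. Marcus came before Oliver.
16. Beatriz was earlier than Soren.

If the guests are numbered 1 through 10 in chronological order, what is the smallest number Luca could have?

Hassan, June, Marcus, and Nora must all come before Luca — 4 forced predecessors.
Nothing else is forced ahead of Luca, so their earliest slot is position 4 + 1 = 5.

5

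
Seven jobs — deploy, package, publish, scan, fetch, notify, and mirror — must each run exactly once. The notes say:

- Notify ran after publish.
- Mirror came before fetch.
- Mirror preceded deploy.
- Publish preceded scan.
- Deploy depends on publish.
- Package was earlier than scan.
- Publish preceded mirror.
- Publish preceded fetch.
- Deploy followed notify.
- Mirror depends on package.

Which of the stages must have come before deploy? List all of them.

Directly stated before deploy: mirror, notify, and publish.
Package reaches deploy via package → mirror → deploy.
No chain forces scan (or any of the others) ahead of deploy.

mirror, notify, package, publish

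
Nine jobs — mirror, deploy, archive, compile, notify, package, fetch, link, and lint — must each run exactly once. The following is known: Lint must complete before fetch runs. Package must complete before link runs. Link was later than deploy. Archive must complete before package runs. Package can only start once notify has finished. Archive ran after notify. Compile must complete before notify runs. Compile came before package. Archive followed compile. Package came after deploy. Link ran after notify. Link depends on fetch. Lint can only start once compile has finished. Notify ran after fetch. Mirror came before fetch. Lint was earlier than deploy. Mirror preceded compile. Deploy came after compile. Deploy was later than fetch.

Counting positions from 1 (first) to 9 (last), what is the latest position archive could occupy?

Archive must come before link and package — 2 stages forced after it.
Everything else can be placed before archive in some valid order, so archive can sit as late as position 9 − 2 = 7.

7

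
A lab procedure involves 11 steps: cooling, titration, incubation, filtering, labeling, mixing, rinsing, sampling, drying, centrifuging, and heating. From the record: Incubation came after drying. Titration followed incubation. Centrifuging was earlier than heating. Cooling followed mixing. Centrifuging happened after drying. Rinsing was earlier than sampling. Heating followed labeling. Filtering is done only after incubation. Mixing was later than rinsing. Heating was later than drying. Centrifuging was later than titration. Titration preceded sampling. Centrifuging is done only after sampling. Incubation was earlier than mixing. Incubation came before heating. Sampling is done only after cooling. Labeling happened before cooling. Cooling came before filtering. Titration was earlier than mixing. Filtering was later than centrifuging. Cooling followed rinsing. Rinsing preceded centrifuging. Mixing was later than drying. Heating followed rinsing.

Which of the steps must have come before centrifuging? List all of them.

cooling, drying, incubation, labeling, mixing, rinsing, sampling, titration

Directly stated before centrifuging: drying, rinsing, sampling, and titration.
Cooling reaches centrifuging via cooling → sampling → centrifuging.
Incubation reaches centrifuging via incubation → titration → centrifuging.
Labeling reaches centrifuging via labeling → cooling → sampling → centrifuging.
Likewise mixing reaches centrifuging by chaining the stated constraints.
No chain forces filtering (or any of the others) ahead of centrifuging.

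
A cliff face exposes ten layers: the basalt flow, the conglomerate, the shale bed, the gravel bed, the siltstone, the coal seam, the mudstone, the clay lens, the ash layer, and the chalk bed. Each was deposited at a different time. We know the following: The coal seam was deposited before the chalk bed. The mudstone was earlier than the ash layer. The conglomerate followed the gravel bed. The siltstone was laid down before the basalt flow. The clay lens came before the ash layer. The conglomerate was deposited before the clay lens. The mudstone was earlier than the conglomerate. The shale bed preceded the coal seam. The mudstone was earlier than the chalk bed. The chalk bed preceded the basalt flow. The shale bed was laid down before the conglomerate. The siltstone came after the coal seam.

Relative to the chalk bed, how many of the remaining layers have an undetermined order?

5

Forced before the chalk bed: the coal seam, the mudstone, and the shale bed; forced after the chalk bed: the basalt flow.
That leaves the ash layer, the clay lens, the conglomerate, the gravel bed, and the siltstone with no forced order relative to the chalk bed — 5.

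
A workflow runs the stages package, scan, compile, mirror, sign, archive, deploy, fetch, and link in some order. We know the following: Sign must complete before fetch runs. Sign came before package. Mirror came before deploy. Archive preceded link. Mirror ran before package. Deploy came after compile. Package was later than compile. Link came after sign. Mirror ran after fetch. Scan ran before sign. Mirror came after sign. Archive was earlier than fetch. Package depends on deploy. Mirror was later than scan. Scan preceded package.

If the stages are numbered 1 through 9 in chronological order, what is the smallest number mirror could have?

5

Archive, fetch, scan, and sign must all come before mirror — 4 forced predecessors.
Nothing else is forced ahead of mirror, so its earliest slot is position 4 + 1 = 5.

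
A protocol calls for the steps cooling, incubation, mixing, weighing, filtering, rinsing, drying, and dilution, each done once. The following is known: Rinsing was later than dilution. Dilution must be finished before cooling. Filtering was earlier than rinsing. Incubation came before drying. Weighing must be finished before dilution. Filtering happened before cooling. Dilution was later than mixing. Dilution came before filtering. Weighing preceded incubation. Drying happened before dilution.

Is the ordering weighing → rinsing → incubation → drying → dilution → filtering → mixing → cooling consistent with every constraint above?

no

The constraints require dilution before rinsing, but in the proposed sequence rinsing appears ahead of dilution. That one violation is enough.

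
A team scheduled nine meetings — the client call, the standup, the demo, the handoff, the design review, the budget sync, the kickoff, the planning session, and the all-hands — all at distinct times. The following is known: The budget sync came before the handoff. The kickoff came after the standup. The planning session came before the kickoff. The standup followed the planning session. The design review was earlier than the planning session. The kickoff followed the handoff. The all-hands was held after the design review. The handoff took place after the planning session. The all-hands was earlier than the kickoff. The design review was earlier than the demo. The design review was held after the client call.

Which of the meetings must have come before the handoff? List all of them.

Directly stated before the handoff: the budget sync and the planning session.
The client call reaches the handoff via the client call → the design review → the planning session → the handoff.
The design review reaches the handoff via the design review → the planning session → the handoff.

the budget sync, the client call, the design review, the planning session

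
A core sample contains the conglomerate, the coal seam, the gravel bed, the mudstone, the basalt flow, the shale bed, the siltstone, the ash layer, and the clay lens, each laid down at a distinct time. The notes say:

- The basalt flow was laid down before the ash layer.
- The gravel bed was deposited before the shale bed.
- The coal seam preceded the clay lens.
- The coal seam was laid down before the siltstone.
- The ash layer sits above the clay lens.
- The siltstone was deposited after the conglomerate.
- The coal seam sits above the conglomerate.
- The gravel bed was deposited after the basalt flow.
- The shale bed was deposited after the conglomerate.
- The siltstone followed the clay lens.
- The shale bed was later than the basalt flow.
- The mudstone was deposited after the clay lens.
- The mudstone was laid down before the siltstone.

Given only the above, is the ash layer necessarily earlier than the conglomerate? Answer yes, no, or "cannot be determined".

no

Tracing the constraints gives the conglomerate → the coal seam → the clay lens → the ash layer, so the conglomerate must come before the ash layer.
That means the ash layer cannot be before the conglomerate.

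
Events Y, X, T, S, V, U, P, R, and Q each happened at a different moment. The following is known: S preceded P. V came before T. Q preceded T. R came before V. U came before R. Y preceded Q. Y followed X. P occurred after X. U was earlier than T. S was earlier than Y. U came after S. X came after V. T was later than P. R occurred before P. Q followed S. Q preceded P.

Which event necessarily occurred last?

Every other event has a chain of constraints placing it before T, so T is last.

T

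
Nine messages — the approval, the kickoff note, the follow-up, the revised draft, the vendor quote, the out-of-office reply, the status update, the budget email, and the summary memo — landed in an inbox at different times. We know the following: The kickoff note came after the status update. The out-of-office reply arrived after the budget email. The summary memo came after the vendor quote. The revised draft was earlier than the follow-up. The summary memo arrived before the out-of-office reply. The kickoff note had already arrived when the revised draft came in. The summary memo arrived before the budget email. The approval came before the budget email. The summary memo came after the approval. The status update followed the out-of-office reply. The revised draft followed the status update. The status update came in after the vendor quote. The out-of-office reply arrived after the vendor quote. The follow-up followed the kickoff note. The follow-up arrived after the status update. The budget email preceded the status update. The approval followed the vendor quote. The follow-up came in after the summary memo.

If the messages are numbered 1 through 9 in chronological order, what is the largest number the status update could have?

6

The status update must come before the follow-up, the kickoff note, and the revised draft — 3 messages forced after it.
Everything else can be placed before the status update in some valid order, so the status update can sit as late as position 9 − 3 = 6.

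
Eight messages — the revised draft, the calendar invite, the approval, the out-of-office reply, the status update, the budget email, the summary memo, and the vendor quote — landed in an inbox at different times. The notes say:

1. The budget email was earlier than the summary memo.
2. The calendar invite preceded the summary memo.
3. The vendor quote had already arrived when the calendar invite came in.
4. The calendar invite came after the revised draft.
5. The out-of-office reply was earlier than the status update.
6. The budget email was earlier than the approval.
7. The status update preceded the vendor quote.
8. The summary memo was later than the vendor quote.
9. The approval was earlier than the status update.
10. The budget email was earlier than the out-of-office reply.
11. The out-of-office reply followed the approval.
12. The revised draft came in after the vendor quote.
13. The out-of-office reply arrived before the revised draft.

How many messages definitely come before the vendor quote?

4

Directly stated before the vendor quote: the status update.
The approval reaches the vendor quote via the approval → the status update → the vendor quote.
The budget email reaches the vendor quote via the budget email → the approval → the status update → the vendor quote.
The out-of-office reply reaches the vendor quote via the out-of-office reply → the status update → the vendor quote.
No chain forces the summary memo (or any of the others) ahead of the vendor quote.
That's the approval, the budget email, the out-of-office reply, and the status update — 4 in all.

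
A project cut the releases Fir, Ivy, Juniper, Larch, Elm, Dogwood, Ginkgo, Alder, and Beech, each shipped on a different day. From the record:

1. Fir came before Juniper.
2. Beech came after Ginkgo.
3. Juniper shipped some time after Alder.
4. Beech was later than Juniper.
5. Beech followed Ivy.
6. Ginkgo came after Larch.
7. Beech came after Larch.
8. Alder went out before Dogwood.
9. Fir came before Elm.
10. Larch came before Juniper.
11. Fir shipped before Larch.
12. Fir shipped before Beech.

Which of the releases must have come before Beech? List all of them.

Alder, Fir, Ginkgo, Ivy, Juniper, Larch

Directly stated before Beech: Fir, Ginkgo, Ivy, Juniper, and Larch.
Alder reaches Beech via Alder → Juniper → Beech.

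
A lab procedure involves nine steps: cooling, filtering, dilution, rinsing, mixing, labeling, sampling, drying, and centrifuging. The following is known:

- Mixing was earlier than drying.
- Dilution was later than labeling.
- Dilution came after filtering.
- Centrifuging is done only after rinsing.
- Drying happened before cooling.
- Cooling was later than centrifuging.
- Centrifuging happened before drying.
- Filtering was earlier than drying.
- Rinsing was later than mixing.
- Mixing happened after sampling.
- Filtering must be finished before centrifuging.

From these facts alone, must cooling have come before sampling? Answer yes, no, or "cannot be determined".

no

Tracing the constraints gives sampling → mixing → drying → cooling, so sampling must come before cooling.
That means cooling cannot be before sampling.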